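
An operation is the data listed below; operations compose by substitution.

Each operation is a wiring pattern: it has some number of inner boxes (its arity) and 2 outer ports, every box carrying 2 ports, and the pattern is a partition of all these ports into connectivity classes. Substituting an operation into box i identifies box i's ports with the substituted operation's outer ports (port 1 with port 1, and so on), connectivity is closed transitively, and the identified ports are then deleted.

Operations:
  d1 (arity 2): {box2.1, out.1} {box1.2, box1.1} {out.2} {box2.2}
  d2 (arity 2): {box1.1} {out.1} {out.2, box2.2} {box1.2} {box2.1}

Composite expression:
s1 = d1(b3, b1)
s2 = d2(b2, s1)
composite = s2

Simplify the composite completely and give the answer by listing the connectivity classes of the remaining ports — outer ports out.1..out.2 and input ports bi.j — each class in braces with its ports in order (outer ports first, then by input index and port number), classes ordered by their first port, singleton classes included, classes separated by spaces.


{out.1} {out.2} {b1.1} {b1.2} {b2.1} {b2.2} {b3.1, b3.2}

Two ports join when wires chain via d2-identified ports.
the subtree at d1 composes to {out.1, b1.1} {out.2} {b1.2} {b3.1, b3.2} on (b3, b1); out.j = own outer ports
the subtree at d2 composes to {out.1} {out.2} {b1.1} {b1.2} {b2.1} {b2.2} {b3.1, b3.2} on (b2, b3, b1); out.j = own outer ports


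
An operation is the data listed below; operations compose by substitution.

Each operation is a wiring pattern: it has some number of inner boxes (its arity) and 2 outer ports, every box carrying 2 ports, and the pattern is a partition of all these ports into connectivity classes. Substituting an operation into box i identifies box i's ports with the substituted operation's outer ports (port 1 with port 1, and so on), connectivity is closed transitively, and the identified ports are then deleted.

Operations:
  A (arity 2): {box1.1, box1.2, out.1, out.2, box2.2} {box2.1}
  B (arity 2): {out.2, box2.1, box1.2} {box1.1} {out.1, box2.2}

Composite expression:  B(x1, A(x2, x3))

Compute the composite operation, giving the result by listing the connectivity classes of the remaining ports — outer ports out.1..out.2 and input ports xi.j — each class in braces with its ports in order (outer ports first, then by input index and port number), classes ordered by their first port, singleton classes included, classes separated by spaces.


{out.1, out.2, x1.2, x2.1, x2.2, x3.2} {x1.1} {x3.1}

Reachability decides: close wires over B-identified ports.
stage A: inputs (x2, x3), connectivity {out.1, out.2, x2.1, x2.2, x3.2} {x3.1}, out.j its boundary
stage B: inputs (x1, x2, x3), connectivity {out.1, out.2, x1.2, x2.1, x2.2, x3.2} {x1.1} {x3.1}, out.j its boundary


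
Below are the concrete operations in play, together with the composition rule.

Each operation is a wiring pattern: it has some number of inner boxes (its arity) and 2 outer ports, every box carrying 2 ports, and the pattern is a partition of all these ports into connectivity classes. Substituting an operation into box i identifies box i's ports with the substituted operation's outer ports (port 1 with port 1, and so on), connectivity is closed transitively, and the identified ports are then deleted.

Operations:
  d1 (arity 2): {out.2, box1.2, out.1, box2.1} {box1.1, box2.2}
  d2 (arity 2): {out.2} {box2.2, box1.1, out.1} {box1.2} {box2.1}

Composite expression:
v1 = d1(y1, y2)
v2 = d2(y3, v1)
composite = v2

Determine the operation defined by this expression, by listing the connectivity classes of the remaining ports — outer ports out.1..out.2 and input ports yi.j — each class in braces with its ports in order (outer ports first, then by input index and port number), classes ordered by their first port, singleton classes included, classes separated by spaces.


{out.1, y1.2, y2.1, y3.1} {out.2} {y1.1, y2.2} {y3.2}


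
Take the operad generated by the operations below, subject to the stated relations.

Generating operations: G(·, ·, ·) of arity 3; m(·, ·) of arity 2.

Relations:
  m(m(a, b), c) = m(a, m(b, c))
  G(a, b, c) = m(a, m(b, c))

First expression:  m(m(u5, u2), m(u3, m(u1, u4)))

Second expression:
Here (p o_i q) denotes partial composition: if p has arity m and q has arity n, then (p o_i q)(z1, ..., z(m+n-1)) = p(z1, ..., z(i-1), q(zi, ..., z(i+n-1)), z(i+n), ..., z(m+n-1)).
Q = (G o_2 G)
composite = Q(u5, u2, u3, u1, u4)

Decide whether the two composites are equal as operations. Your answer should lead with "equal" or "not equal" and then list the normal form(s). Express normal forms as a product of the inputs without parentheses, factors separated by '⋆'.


equal — both sides give u5 ⋆ u2 ⋆ u3 ⋆ u1 ⋆ u4

Reducing the first expression gives u5 ⋆ u2 ⋆ u3 ⋆ u1 ⋆ u4
Reducing the second expression gives u5 ⋆ u2 ⋆ u3 ⋆ u1 ⋆ u4
Identical normal forms: equal.


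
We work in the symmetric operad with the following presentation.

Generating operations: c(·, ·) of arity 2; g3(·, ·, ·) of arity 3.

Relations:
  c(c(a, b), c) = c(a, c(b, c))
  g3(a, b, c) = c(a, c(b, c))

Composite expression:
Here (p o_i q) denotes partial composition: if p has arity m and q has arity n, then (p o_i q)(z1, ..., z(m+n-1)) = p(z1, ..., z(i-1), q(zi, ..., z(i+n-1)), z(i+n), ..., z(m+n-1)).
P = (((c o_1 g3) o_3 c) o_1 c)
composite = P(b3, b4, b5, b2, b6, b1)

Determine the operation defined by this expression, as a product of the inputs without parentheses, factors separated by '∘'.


All parenthesizations of c agree; list the b-inputs left to right.
c(b3, b4) reduces to b3 ∘ b4
c(b2, b6) reduces to b2 ∘ b6
g3(c(b3, b4), b5, c(b2, b6)) reduces to b3 ∘ b4 ∘ b5 ∘ b2 ∘ b6
c(g3(c(b3, b4), b5, c(b2, b6)), b1) reduces to b3 ∘ b4 ∘ b5 ∘ b2 ∘ b6 ∘ b1

b3 ∘ b4 ∘ b5 ∘ b2 ∘ b6 ∘ b1


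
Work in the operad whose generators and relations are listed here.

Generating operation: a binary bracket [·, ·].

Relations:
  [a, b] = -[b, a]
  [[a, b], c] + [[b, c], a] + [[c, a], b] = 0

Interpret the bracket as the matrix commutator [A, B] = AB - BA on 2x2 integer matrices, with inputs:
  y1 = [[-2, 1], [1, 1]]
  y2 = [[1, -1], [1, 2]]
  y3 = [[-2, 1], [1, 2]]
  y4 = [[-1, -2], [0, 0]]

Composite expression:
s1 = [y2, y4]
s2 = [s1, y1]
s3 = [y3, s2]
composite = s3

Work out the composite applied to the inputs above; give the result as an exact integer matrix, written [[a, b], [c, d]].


[y2, y4] = [[2, 1], [-1, -2]]
[[y2, y4], y1] = [[2, 7], [-1, -2]]
[y3, [[y2, y4], y1]] = [[-8, -32], [0, 8]]

[[-8, -32], [0, 8]]


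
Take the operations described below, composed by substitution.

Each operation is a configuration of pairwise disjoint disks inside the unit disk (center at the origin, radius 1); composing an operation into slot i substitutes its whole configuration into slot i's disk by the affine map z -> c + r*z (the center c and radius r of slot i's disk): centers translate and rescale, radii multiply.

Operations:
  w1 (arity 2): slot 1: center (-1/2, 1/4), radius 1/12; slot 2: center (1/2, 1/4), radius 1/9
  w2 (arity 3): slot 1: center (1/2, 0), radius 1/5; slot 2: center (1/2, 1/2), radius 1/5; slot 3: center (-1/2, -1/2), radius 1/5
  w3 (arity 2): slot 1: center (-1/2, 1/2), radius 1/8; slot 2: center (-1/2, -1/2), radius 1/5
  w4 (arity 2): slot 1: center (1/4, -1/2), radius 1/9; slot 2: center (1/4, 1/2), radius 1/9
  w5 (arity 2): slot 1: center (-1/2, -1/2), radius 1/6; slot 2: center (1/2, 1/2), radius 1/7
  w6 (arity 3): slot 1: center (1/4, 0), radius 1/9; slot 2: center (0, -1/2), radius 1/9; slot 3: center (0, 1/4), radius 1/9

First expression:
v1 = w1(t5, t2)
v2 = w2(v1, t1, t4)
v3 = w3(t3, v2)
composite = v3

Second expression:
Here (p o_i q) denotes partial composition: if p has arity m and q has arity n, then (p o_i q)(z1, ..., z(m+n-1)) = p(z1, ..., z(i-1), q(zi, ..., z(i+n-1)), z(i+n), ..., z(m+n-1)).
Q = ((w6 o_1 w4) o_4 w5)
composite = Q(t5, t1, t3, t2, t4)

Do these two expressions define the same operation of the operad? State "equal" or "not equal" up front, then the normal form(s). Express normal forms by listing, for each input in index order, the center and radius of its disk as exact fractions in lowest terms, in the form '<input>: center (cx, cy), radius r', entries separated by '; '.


In normal form, the first expression is t1: center (-2/5, -2/5), radius 1/25; t2: center (-19/50, -49/100), radius 1/225; t3: center (-1/2, 1/2), radius 1/8; t4: center (-3/5, -3/5), radius 1/25; t5: center (-21/50, -49/100), radius 1/300
In normal form, the second expression is t1: center (5/18, 1/18), radius 1/81; t2: center (-1/18, 7/36), radius 1/54; t3: center (0, -1/2), radius 1/9; t4: center (1/18, 11/36), radius 1/63; t5: center (5/18, -1/18), radius 1/81
Distinct normal forms: not equal.

not equal; the first gives t1: center (-2/5, -2/5), radius 1/25; t2: center (-19/50, -49/100), radius 1/225; t3: center (-1/2, 1/2), radius 1/8; t4: center (-3/5, -3/5), radius 1/25; t5: center (-21/50, -49/100), radius 1/300 and the second t1: center (5/18, 1/18), radius 1/81; t2: center (-1/18, 7/36), radius 1/54; t3: center (0, -1/2), radius 1/9; t4: center (1/18, 11/36), radius 1/63; t5: center (5/18, -1/18), radius 1/81


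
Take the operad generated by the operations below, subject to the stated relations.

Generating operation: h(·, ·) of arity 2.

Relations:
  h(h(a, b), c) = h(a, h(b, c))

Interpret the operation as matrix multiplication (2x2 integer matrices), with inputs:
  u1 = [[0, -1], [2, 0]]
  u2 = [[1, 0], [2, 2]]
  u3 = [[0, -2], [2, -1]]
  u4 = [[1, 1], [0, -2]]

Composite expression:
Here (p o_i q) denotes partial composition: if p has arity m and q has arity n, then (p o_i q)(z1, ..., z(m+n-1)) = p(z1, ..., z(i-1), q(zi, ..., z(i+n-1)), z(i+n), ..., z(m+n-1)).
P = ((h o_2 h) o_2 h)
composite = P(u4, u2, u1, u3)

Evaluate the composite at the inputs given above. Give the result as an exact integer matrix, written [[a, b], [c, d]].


[[-6, -5], [8, 12]]

h(u2, u1) = [[0, -1], [4, -2]]
h(h(u2, u1), u3) = [[-2, 1], [-4, -6]]
h(u4, h(h(u2, u1), u3)) = [[-6, -5], [8, 12]]


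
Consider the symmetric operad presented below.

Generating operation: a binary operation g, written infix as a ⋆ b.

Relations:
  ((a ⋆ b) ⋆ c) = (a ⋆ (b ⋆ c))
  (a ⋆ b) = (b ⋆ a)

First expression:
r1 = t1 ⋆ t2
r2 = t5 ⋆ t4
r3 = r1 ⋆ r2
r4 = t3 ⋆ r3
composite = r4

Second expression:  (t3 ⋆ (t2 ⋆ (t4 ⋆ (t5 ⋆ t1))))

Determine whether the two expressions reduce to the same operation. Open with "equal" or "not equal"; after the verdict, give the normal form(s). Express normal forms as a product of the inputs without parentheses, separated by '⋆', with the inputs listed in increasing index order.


The first expression reduces to t1 ⋆ t2 ⋆ t3 ⋆ t4 ⋆ t5
The second expression reduces to t1 ⋆ t2 ⋆ t3 ⋆ t4 ⋆ t5
Both agree, so they are equal.

equal: each reduces to t1 ⋆ t2 ⋆ t3 ⋆ t4 ⋆ t5


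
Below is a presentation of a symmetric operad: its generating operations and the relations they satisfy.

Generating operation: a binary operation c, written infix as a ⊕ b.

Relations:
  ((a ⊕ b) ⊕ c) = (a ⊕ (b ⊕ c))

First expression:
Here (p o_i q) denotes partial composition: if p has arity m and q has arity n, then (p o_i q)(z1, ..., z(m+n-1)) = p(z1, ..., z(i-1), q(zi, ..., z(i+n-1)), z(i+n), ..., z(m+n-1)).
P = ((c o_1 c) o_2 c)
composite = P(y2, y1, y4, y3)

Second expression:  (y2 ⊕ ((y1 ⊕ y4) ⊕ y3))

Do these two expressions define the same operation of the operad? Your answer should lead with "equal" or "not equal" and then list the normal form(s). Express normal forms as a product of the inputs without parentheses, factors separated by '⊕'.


equal: each reduces to y2 ⊕ y1 ⊕ y4 ⊕ y3

In normal form, the first expression is y2 ⊕ y1 ⊕ y4 ⊕ y3
In normal form, the second expression is y2 ⊕ y1 ⊕ y4 ⊕ y3
The forms coincide; equal.


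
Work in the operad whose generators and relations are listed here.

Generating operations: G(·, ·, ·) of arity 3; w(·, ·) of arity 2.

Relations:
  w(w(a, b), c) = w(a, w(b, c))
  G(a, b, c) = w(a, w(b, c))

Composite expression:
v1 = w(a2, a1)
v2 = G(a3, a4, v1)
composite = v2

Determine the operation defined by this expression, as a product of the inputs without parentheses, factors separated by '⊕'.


a3 ⊕ a4 ⊕ a2 ⊕ a1

Associativity of G dissolves the nesting; only the a-input order survives.
w(a2, a1) flattens to a2 ⊕ a1
G(a3, a4, w(a2, a1)) flattens to a3 ⊕ a4 ⊕ a2 ⊕ a1


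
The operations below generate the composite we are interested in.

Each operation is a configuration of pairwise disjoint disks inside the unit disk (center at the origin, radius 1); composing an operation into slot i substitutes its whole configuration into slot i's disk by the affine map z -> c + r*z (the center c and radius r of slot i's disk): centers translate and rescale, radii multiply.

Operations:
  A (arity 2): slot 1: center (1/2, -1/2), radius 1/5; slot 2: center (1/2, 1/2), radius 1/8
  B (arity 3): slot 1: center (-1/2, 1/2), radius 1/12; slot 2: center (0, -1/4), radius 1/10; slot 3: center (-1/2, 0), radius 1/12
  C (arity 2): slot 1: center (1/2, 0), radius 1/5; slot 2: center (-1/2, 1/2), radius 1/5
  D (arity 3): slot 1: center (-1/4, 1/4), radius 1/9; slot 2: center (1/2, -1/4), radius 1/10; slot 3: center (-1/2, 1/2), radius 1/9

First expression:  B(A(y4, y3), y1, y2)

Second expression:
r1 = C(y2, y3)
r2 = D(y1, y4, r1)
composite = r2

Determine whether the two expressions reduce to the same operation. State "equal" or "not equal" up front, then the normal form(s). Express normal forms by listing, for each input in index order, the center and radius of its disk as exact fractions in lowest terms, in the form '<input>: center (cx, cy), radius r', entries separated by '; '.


not equal — first y1: center (0, -1/4), radius 1/10; y2: center (-1/2, 0), radius 1/12; y3: center (-11/24, 13/24), radius 1/96; y4: center (-11/24, 11/24), radius 1/60, second y1: center (-1/4, 1/4), radius 1/9; y2: center (-4/9, 1/2), radius 1/45; y3: center (-5/9, 5/9), radius 1/45; y4: center (1/2, -1/4), radius 1/10


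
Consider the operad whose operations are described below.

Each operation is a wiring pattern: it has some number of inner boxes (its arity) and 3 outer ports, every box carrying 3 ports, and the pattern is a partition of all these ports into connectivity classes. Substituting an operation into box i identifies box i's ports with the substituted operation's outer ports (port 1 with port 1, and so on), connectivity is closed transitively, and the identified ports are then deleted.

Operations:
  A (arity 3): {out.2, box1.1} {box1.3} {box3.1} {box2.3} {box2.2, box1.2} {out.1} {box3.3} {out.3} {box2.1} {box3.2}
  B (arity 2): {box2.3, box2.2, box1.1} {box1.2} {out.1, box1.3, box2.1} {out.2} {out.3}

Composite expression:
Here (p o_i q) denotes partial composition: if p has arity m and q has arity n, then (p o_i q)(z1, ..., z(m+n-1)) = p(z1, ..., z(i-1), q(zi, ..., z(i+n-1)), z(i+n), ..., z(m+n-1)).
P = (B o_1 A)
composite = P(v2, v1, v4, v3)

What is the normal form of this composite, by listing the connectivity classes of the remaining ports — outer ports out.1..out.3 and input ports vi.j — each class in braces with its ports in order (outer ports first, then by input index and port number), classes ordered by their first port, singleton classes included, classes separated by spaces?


Two ports join when wires chain via B-identified ports.
composing A on (v2, v1, v4), with out.j its own outer ports: {out.1} {out.2, v2.1} {out.3} {v1.1} {v1.2, v2.2} {v1.3} {v2.3} {v4.1} {v4.2} {v4.3}
composing B on (v2, v1, v4, v3), with out.j its own outer ports: {out.1, v3.1} {out.2} {out.3} {v1.1} {v1.2, v2.2} {v1.3} {v2.1} {v2.3} {v3.2, v3.3} {v4.1} {v4.2} {v4.3}

{out.1, v3.1} {out.2} {out.3} {v1.1} {v1.2, v2.2} {v1.3} {v2.1} {v2.3} {v3.2, v3.3} {v4.1} {v4.2} {v4.3}


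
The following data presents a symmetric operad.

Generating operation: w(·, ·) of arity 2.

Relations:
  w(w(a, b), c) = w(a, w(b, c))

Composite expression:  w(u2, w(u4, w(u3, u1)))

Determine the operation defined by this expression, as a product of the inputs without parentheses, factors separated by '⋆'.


u2 ⋆ u4 ⋆ u3 ⋆ u1

The w-tree's shape is irrelevant; the u-reading-order decides.
w(u3, u1) linearizes to u3 ⋆ u1
w(u4, w(u3, u1)) linearizes to u4 ⋆ u3 ⋆ u1
w(u2, w(u4, w(u3, u1))) linearizes to u2 ⋆ u4 ⋆ u3 ⋆ u1


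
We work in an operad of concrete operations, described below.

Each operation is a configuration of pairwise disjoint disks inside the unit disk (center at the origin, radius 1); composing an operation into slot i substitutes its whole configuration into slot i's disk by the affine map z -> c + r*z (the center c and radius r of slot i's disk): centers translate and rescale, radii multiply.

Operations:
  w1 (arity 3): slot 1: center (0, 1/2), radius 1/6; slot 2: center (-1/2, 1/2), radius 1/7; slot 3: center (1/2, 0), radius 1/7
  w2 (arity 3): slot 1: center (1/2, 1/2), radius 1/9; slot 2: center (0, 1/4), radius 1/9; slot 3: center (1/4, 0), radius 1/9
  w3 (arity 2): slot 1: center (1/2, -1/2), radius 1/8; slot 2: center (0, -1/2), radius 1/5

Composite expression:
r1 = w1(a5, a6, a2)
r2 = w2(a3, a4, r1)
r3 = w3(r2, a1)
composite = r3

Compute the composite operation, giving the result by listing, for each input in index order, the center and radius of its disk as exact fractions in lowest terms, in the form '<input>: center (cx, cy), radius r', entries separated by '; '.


a1: center (0, -1/2), radius 1/5; a2: center (155/288, -1/2), radius 1/504; a3: center (9/16, -7/16), radius 1/72; a4: center (1/2, -15/32), radius 1/72; a5: center (17/32, -71/144), radius 1/432; a6: center (151/288, -71/144), radius 1/504

Nesting under w3 composes maps z -> c + r*z down each a-path.
a3 passes through 2 substitutions, ending at center (9/16, -7/16), radius 1/72
a4 passes through 2 substitutions, ending at center (1/2, -15/32), radius 1/72
a5 passes through 3 substitutions, ending at center (17/32, -71/144), radius 1/432
a6 passes through 3 substitutions, ending at center (151/288, -71/144), radius 1/504
a2 passes through 3 substitutions, ending at center (155/288, -1/2), radius 1/504
a1 passes through 1 substitution, ending at center (0, -1/2), radius 1/5


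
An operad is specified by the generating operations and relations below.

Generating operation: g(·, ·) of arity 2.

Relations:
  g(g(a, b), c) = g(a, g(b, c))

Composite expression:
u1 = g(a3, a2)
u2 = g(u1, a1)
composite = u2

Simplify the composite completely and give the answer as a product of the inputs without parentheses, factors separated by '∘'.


a3 ∘ a2 ∘ a1

Under associativity of g, the answer is the a's in reading order.
g(a3, a2) flattens to a3 ∘ a2
g(g(a3, a2), a1) flattens to a3 ∘ a2 ∘ a1


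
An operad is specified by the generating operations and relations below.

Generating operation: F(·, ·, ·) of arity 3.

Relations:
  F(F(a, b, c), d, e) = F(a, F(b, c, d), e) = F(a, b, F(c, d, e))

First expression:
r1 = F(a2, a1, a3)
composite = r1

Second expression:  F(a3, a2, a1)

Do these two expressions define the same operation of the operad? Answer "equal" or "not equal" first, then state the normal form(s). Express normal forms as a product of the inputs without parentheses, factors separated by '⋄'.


Reducing the first expression gives a2 ⋄ a1 ⋄ a3
Reducing the second expression gives a3 ⋄ a2 ⋄ a1
No match — not equal.

not equal: they reduce to a2 ⋄ a1 ⋄ a3 and a3 ⋄ a2 ⋄ a1


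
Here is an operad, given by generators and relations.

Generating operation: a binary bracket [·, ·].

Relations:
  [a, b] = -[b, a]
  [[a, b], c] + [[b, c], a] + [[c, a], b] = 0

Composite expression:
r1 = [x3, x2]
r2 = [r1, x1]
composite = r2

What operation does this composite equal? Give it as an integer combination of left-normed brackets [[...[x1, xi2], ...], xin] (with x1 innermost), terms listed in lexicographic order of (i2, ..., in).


[[x1, x2], x3] - [[x1, x3], x2]

Expand each bracket as ab - ba; the x1-initial words give the coefficients.
Composite bracket: [[x3, x2], x1]
The bracket unfolds into 4 signed words via [a, b] = ab - ba (2^2 = 4).
Keep just the words that open with x1:
  word x1x2x3 has sign +1, contributing +[[x1, x2], x3]
  word x1x3x2 has sign -1, contributing -[[x1, x3], x2]


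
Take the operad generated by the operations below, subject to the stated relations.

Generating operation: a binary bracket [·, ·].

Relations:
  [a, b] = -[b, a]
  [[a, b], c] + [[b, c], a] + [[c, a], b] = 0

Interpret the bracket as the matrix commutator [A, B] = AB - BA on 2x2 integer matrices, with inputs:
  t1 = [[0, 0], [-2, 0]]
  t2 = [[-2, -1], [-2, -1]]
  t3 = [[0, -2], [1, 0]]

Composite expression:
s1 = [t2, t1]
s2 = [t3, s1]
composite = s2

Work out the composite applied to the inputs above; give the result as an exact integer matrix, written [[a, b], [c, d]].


[t2, t1] = [[2, 0], [-2, -2]]
[t3, [t2, t1]] = [[4, 8], [4, -4]]

[[4, 8], [4, -4]]


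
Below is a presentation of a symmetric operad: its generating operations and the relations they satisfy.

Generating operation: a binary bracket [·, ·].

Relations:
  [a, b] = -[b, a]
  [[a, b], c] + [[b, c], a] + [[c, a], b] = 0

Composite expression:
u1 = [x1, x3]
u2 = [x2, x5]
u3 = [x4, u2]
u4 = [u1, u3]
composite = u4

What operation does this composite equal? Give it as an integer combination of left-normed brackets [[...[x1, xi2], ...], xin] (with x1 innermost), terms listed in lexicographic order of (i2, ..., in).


-[[[[x1, x3], x2], x5], x4] + [[[[x1, x3], x4], x2], x5] - [[[[x1, x3], x4], x5], x2] + [[[[x1, x3], x5], x2], x4]


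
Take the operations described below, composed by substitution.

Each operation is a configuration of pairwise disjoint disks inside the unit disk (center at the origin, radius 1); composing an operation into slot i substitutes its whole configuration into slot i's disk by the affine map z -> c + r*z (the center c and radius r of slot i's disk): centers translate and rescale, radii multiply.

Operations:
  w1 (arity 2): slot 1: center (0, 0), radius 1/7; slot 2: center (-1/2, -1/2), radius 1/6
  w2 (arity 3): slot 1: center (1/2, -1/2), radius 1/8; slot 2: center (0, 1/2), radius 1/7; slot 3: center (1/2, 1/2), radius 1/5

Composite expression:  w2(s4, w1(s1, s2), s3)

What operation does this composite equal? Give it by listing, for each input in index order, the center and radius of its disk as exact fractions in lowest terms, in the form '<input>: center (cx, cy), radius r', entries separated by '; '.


s1: center (0, 1/2), radius 1/49; s2: center (-1/14, 3/7), radius 1/42; s3: center (1/2, 1/2), radius 1/5; s4: center (1/2, -1/2), radius 1/8

Follow each s-input down from w2: c' goes to c + r*c', radius to r*r'.
for s4, the 1-step affine chain lands on center (1/2, -1/2), radius 1/8
for s1, the 2-step affine chain lands on center (0, 1/2), radius 1/49
for s2, the 2-step affine chain lands on center (-1/14, 3/7), radius 1/42
for s3, the 1-step affine chain lands on center (1/2, 1/2), radius 1/5


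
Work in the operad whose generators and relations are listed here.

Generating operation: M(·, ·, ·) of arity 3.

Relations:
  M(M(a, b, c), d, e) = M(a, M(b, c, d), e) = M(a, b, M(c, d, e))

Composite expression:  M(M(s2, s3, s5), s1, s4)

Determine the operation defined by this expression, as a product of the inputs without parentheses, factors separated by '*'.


s2 * s3 * s5 * s1 * s4

Associativity of M dissolves the nesting; only the s-input order survives.
M(s2, s3, s5) flattens to s2 * s3 * s5
M(M(s2, s3, s5), s1, s4) flattens to s2 * s3 * s5 * s1 * s4


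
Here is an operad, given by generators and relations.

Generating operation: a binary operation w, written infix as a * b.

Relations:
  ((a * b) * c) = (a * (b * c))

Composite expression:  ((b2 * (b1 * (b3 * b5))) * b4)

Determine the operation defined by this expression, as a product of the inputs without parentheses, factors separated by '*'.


b2 * b1 * b3 * b5 * b4

Associativity of w dissolves the nesting; only the b-input order survives.
(b3 * b5) reduces to b3 * b5
(b1 * (b3 * b5)) reduces to b1 * b3 * b5
(b2 * (b1 * (b3 * b5))) reduces to b2 * b1 * b3 * b5
((b2 * (b1 * (b3 * b5))) * b4) reduces to b2 * b1 * b3 * b5 * b4


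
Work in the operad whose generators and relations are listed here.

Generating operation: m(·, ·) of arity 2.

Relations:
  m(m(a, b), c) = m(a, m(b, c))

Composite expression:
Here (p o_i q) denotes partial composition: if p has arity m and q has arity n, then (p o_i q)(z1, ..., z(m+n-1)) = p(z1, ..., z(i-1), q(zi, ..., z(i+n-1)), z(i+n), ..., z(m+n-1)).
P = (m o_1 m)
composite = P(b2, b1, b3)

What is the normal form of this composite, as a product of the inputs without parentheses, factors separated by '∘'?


All parenthesizations of m agree; list the b-inputs left to right.
m(b2, b1) linearizes to b2 ∘ b1
m(m(b2, b1), b3) linearizes to b2 ∘ b1 ∘ b3

b2 ∘ b1 ∘ b3


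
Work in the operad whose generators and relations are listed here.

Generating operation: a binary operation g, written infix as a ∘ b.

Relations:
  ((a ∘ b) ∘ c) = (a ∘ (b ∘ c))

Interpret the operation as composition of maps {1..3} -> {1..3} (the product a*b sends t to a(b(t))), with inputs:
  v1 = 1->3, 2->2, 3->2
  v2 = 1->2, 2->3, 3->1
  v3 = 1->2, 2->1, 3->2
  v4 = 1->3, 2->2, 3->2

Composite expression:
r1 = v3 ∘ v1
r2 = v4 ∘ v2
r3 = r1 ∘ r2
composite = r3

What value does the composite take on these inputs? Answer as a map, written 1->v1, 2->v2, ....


1->1, 2->1, 3->1


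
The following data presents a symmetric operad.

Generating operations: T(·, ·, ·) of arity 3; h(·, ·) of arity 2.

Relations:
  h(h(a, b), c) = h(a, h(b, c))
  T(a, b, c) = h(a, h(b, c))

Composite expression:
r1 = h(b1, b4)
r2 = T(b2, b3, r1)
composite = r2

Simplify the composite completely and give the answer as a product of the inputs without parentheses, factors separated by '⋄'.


Every regrouping of T is equal, so read the b-inputs in written order.
h(b1, b4) spells out as b1 ⋄ b4
T(b2, b3, h(b1, b4)) spells out as b2 ⋄ b3 ⋄ b1 ⋄ b4

b2 ⋄ b3 ⋄ b1 ⋄ b4


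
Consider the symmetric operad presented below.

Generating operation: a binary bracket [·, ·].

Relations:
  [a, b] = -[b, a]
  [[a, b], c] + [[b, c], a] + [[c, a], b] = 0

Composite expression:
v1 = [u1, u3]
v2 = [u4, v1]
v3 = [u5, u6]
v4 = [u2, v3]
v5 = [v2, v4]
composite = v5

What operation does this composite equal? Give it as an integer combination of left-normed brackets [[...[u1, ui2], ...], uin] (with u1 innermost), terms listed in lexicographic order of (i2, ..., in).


-[[[[[u1, u3], u4], u2], u5], u6] + [[[[[u1, u3], u4], u2], u6], u5] + [[[[[u1, u3], u4], u5], u6], u2] - [[[[[u1, u3], u4], u6], u5], u2]

Antisymmetry and Jacobi reduce to u1-anchored left-normed brackets.
Composite bracket: [[u4, [u1, u3]], [u2, [u5, u6]]]
Each bracket splits as ab - ba, giving 32 signed words (2^5 = 32).
Collect the words opening with u1:
  u1u3u4u2u5u6 appears with sign -1, giving the term -[[[[[u1, u3], u4], u2], u5], u6]
  u1u3u4u2u6u5 appears with sign +1, giving the term +[[[[[u1, u3], u4], u2], u6], u5]
  u1u3u4u5u6u2 appears with sign +1, giving the term +[[[[[u1, u3], u4], u5], u6], u2]
  u1u3u4u6u5u2 appears with sign -1, giving the term -[[[[[u1, u3], u4], u6], u5], u2]


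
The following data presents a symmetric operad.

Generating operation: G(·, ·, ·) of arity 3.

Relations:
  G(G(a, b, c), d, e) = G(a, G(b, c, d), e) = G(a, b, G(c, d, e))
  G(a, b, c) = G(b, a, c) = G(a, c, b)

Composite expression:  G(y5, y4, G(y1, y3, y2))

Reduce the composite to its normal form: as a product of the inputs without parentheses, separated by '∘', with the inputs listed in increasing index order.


Reordering under G is free, so list the y-inputs canonically.
G(y1, y3, y2) spells out as y1 ∘ y3 ∘ y2
G(y5, y4, G(y1, y3, y2)) spells out as y5 ∘ y4 ∘ y1 ∘ y3 ∘ y2
sorting the factors by input index: y1 ∘ y2 ∘ y3 ∘ y4 ∘ y5

y1 ∘ y2 ∘ y3 ∘ y4 ∘ y5


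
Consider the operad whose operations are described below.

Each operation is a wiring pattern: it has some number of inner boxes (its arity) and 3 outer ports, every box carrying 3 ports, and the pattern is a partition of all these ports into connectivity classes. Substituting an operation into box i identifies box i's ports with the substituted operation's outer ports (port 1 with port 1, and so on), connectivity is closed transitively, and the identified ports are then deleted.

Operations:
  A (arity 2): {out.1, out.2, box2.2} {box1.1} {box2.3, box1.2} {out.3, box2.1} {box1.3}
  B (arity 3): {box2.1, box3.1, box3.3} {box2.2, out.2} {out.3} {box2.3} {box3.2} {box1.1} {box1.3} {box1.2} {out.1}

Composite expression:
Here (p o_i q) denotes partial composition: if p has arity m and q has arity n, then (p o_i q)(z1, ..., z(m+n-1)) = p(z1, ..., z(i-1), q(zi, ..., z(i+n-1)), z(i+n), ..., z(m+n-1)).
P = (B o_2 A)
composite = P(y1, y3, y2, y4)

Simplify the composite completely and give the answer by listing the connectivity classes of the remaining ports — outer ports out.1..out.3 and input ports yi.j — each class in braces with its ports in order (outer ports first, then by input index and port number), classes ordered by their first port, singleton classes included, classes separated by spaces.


{out.1} {out.2, y2.2, y4.1, y4.3} {out.3} {y1.1} {y1.2} {y1.3} {y2.1} {y2.3, y3.2} {y3.1} {y3.3} {y4.2}

Treat the ports identified at B as solder joints: merge, then drop.
stage A: inputs (y3, y2), connectivity {out.1, out.2, y2.2} {out.3, y2.1} {y2.3, y3.2} {y3.1} {y3.3}, out.j its boundary
stage B: inputs (y1, y3, y2, y4), connectivity {out.1} {out.2, y2.2, y4.1, y4.3} {out.3} {y1.1} {y1.2} {y1.3} {y2.1} {y2.3, y3.2} {y3.1} {y3.3} {y4.2}, out.j its boundary


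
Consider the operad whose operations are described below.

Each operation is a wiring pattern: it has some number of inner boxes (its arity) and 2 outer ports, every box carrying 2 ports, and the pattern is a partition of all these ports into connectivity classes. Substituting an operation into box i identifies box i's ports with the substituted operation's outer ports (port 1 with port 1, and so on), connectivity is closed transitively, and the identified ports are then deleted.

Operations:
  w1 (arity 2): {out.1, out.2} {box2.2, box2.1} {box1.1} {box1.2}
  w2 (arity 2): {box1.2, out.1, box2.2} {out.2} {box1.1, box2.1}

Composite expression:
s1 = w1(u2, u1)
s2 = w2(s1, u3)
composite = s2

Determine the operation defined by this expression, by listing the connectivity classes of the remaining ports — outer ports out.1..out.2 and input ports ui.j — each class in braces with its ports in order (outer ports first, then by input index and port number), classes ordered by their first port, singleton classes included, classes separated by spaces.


{out.1, u3.1, u3.2} {out.2} {u1.1, u1.2} {u2.1} {u2.2}

Treat the ports identified at w2 as solder joints: merge, then drop.
through w1, on inputs (u2, u1): {out.1, out.2} {u1.1, u1.2} {u2.1} {u2.2} (out.j = stage outer ports)
through w2, on inputs (u2, u1, u3): {out.1, u3.1, u3.2} {out.2} {u1.1, u1.2} {u2.1} {u2.2} (out.j = stage outer ports)


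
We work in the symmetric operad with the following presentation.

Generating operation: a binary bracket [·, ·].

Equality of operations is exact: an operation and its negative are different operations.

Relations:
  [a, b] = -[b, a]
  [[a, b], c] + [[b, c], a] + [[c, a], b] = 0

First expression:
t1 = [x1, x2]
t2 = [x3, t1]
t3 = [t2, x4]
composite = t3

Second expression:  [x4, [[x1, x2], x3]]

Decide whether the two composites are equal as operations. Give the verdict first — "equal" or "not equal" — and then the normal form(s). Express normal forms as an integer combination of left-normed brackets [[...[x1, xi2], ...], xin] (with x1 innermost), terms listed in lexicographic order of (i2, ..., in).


equal: each reduces to -[[[x1, x2], x3], x4]


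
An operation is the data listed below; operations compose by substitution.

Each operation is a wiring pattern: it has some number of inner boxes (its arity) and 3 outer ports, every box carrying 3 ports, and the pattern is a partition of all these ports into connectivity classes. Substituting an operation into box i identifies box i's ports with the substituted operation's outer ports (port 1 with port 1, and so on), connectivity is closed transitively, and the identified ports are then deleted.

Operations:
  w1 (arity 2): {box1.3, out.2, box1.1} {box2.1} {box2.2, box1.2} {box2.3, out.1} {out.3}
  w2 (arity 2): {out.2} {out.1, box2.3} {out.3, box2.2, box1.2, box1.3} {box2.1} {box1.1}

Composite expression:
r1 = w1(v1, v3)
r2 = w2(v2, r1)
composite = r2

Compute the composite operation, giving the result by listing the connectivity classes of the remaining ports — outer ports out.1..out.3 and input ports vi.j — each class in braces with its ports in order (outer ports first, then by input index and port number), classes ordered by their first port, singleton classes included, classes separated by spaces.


After gluing at w2, chains via deleted ports link the v-ports.
composing w1 on (v1, v3), with out.j its own outer ports: {out.1, v3.3} {out.2, v1.1, v1.3} {out.3} {v1.2, v3.2} {v3.1}
composing w2 on (v2, v1, v3), with out.j its own outer ports: {out.1} {out.2} {out.3, v1.1, v1.3, v2.2, v2.3} {v1.2, v3.2} {v2.1} {v3.1} {v3.3}

{out.1} {out.2} {out.3, v1.1, v1.3, v2.2, v2.3} {v1.2, v3.2} {v2.1} {v3.1} {v3.3}


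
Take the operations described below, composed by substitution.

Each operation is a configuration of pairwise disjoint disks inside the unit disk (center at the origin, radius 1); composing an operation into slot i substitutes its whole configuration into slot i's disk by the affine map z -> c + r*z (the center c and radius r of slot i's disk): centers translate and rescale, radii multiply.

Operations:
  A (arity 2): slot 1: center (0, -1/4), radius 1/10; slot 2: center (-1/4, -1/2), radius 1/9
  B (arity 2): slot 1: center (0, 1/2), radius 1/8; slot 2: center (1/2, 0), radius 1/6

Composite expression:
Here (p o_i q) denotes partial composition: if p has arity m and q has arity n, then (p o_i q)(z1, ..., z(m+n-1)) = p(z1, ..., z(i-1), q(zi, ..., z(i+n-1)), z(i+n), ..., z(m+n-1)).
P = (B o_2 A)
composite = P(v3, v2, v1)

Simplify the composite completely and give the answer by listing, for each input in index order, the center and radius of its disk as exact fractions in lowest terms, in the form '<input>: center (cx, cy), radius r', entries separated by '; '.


v1: center (11/24, -1/12), radius 1/54; v2: center (1/2, -1/24), radius 1/60; v3: center (0, 1/2), radius 1/8

Only the slot chain above each v matters under B; compose those maps.
v3: after 1 affine step, its disk has center (0, 1/2), radius 1/8
v2: after 2 affine steps, its disk has center (1/2, -1/24), radius 1/60
v1: after 2 affine steps, its disk has center (11/24, -1/12), radius 1/54


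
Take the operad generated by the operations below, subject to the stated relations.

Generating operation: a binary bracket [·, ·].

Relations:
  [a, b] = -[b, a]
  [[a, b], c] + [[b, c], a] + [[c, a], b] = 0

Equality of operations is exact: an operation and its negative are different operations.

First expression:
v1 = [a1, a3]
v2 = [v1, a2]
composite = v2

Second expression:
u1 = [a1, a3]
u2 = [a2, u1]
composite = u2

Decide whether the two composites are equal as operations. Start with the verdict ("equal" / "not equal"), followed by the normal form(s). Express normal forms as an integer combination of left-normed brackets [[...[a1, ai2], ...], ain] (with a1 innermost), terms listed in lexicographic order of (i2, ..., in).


not equal; first: [[a1, a3], a2]; second: -[[a1, a3], a2]


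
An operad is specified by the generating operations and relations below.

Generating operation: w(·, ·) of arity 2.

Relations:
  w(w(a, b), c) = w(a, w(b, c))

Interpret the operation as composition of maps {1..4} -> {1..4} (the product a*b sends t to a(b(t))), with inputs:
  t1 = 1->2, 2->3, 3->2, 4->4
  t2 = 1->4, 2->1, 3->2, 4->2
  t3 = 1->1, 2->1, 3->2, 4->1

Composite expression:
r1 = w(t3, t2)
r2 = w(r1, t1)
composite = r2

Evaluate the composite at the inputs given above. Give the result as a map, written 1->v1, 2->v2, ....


1->1, 2->1, 3->1, 4->1

w(t3, t2) = 1->1, 2->1, 3->1, 4->1
w(w(t3, t2), t1) = 1->1, 2->1, 3->1, 4->1


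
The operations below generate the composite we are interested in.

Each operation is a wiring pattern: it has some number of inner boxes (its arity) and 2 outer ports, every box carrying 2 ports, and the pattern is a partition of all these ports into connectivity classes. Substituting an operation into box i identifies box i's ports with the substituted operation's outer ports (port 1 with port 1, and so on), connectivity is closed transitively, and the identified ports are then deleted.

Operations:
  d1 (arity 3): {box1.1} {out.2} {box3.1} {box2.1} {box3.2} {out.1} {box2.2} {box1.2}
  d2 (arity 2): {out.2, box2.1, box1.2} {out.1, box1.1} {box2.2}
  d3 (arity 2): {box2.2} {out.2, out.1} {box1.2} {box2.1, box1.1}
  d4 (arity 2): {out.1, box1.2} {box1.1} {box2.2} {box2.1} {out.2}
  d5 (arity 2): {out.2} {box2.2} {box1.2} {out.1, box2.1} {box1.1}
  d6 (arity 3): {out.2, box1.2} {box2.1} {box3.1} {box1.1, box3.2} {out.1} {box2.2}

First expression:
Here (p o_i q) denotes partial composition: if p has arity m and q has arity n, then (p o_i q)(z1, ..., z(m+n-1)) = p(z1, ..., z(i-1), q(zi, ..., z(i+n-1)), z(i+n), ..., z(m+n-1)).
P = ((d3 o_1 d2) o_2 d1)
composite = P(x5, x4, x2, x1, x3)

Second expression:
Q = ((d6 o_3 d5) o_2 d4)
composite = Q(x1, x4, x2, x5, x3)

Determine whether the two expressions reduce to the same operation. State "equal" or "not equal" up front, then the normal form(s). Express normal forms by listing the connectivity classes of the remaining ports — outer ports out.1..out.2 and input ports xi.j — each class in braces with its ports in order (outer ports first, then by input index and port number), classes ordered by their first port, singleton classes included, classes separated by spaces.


not equal — first {out.1, out.2} {x1.1} {x1.2} {x2.1} {x2.2} {x3.1, x5.1} {x3.2} {x4.1} {x4.2} {x5.2}, second {out.1} {out.2, x1.2} {x1.1} {x2.1} {x2.2} {x3.1} {x3.2} {x4.1} {x4.2} {x5.1} {x5.2}

In normal form, the first expression is {out.1, out.2} {x1.1} {x1.2} {x2.1} {x2.2} {x3.1, x5.1} {x3.2} {x4.1} {x4.2} {x5.2}
In normal form, the second expression is {out.1} {out.2, x1.2} {x1.1} {x2.1} {x2.2} {x3.1} {x3.2} {x4.1} {x4.2} {x5.1} {x5.2}
Distinct normal forms: not equal.


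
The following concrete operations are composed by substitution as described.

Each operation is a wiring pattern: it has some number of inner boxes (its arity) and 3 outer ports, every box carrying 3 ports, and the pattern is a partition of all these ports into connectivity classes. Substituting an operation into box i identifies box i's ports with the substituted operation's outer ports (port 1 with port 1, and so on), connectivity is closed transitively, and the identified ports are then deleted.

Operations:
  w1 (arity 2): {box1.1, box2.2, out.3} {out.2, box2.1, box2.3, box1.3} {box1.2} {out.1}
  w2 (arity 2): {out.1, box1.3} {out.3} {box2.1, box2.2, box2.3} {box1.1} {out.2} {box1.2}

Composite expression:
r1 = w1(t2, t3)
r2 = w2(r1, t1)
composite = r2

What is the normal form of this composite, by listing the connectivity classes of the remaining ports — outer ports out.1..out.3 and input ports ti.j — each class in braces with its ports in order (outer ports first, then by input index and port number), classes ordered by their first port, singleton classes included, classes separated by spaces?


{out.1, t2.1, t3.2} {out.2} {out.3} {t1.1, t1.2, t1.3} {t2.2} {t2.3, t3.1, t3.3}

Connectivity passes through glued w2-boundaries; trace each wire chain.
after w1, the pattern on (t2, t3) reads {out.1} {out.2, t2.3, t3.1, t3.3} {out.3, t2.1, t3.2} {t2.2} (out.j = its outer ports)
after w2, the pattern on (t2, t3, t1) reads {out.1, t2.1, t3.2} {out.2} {out.3} {t1.1, t1.2, t1.3} {t2.2} {t2.3, t3.1, t3.3} (out.j = its outer ports)
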